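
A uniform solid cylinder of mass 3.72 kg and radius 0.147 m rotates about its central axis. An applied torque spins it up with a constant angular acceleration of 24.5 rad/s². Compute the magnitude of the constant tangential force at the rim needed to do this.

I = ½MR² = (1/2)(3.72)(0.147)² = 0.04019 kg·m².
The required torque is τ = Iα = (0.04019)(24.50) = 0.9847 N·m.
A tangential force at the rim gives τ = FR, so F = τ/R = 0.9847/0.147 = 6.699 N.

F ≈ 6.70 N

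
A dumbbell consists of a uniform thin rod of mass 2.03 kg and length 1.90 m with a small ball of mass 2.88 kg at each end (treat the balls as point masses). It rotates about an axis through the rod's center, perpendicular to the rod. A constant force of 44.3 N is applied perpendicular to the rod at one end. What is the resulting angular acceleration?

I_rod = (1/12)ML² = (1/12)(2.03)(1.90)² = 0.6107 kg·m².
I_balls = 2·m·(L/2)² = 2(2.88)(0.9500)² = 5.198 kg·m².
Total I = 5.809 kg·m².
τ = F·(L/2) = (44.3)(0.950) = 42.08 N·m.
α = τ/I = 42.08/5.809 = 7.245 rad/s².

α ≈ 7.24 rad/s²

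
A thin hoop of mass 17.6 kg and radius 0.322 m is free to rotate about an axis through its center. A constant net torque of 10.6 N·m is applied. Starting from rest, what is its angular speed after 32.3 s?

I = MR² = (17.6)(0.322)² = 1.825 kg·m².
α = τ/I = 10.6/1.825 = 5.809 rad/s².
ω = ω₀ + αt = 0 + (5.809)(32.3) = 187.6 rad/s.

ω ≈ 188 rad/s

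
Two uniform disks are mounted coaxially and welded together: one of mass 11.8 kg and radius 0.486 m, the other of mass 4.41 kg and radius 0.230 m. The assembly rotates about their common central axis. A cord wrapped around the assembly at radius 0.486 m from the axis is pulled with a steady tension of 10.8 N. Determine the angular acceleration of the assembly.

α ≈ 3.48 rad/s²

I = ½M₁R₁² + ½M₂R₂² = ½(11.8)(0.486)² + ½(4.41)(0.230)² = 1.510 kg·m².
τ = F r = (10.8)(0.486) = 5.249 N·m.
α = τ/I = 5.249/1.510 = 3.476 rad/s².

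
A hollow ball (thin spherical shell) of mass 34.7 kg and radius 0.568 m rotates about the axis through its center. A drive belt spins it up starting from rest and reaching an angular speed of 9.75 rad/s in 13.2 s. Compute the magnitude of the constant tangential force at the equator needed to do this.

F ≈ 9.71 N

I = (2/3)MR² = (2/3)(34.7)(0.568)² = 7.463 kg·m².
α = Δω/Δt = (9.75 − 0)/13.2 = 0.7386 rad/s².
The required torque is τ = Iα = (7.463)(0.7386) = 5.513 N·m.
A tangential force at the equator gives τ = FR, so F = τ/R = 5.513/0.568 = 9.705 N.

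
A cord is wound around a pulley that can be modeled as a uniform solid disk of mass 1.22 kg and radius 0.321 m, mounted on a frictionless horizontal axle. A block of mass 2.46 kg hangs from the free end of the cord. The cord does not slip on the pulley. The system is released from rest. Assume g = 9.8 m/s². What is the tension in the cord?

I = ½MR² = (1/2)(1.22)(0.321)² = 0.06286 kg·m².
Block: mg − T = ma. Pulley: TR = Iα. No-slip: a = αR, so T = (I/R²)a = 0.6100·a.
Then mg = (m + 0.6100)a, so a = (2.46)(9.8)/(2.46 + 0.6100) = 7.853 m/s².
T = 0.6100·a = 4.790 N.

T ≈ 4.79 N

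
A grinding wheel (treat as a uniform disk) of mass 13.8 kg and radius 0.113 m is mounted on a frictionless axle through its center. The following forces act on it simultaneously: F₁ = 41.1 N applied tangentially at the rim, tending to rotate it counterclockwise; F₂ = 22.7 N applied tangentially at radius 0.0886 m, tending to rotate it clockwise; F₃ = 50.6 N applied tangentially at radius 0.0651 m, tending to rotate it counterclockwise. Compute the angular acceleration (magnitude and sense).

α ≈ 67.3 rad/s², counterclockwise

I = ½MR² = (1/2)(13.8)(0.113)² = 0.08811 kg·m².
Taking counterclockwise as positive: τ₁ = +(41.1)(0.113) = +4.644 N·m; τ₂ = −(22.7)(0.0886) = −2.011 N·m; τ₃ = +(50.6)(0.0651) = +3.294 N·m.
Net torque τ = 5.927 N·m.
α = τ/I = 5.927/0.08811 = 67.27 rad/s².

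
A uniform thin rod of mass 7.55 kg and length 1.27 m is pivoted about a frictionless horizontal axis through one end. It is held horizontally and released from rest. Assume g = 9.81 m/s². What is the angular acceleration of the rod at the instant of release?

About the pivot, I = (1/3)ML² = (1/3)(7.55)(1.27)² = 4.059 kg·m².
The weight acts at the center, a distance L/2 = 0.6350 m from the pivot; τ = Mg(L/2) = 47.03 N·m.
α = τ/I = 47.03/4.059 = 11.59 rad/s².
(Equivalently α = (3g/(2L)) = 11.59 rad/s².)

α ≈ 11.6 rad/s²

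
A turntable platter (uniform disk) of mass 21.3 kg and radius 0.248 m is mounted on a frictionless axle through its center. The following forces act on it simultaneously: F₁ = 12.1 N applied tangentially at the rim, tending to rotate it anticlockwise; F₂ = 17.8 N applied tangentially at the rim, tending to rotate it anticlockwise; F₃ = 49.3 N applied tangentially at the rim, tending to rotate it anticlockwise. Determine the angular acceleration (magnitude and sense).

I = ½MR² = (1/2)(21.3)(0.248)² = 0.6550 kg·m².
Taking anticlockwise as positive: τ₁ = +(12.1)(0.248) = +3.001 N·m; τ₂ = +(17.8)(0.248) = +4.414 N·m; τ₃ = +(49.3)(0.248) = +12.23 N·m.
Net torque τ = 19.64 N·m.
α = τ/I = 19.64/0.6550 = 29.99 rad/s².

α ≈ 30.0 rad/s², anticlockwise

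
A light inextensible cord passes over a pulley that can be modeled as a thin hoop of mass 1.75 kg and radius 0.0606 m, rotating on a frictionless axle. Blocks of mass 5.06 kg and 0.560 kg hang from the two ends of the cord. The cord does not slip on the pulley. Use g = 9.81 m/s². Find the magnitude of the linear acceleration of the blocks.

I = MR² = (1.75)(0.0606)² = 0.006427 kg·m².
Heavier block: m₁g − T₁ = m₁a. Lighter block: T₂ − m₂g = m₂a.
Pulley: (T₁ − T₂)R = Iα = I(a/R), so T₁ − T₂ = (I/R²)a = 1·M_p a = 1.750·a.
Adding the three: (m₁ − m₂)g = (m₁ + m₂ + 1.750)a, so a = (5.06 − 0.560)(9.81)/(5.06 + 0.560 + 1.750) = 5.990 m/s².

a ≈ 5.99 m/s²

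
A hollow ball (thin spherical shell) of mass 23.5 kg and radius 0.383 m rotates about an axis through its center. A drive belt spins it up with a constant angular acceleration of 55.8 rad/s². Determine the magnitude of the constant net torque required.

I = (2/3)MR² = (2/3)(23.5)(0.383)² = 2.298 kg·m².
τ = Iα = (2.298)(55.80) = 128.2 N·m.

τ ≈ 128 N·m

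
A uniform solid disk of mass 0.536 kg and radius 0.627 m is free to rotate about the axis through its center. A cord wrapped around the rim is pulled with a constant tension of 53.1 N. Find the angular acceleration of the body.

α ≈ 316 rad/s²

I = ½MR² = (1/2)(0.536)(0.627)² = 0.1054 kg·m².
τ = F R = (53.1)(0.627) = 33.29 N·m.
Newton's second law for rotation, τ = Iα, gives α = τ/I = 33.29/0.1054 = 316.0 rad/s².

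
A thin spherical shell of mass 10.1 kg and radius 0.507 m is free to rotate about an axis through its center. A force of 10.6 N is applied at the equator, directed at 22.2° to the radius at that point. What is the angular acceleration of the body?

α ≈ 1.17 rad/s²

I = (2/3)MR² = (2/3)(10.1)(0.507)² = 1.731 kg·m².
Only the tangential component produces torque: τ = F R sinθ = (10.6)(0.507) sin 22.2° = 2.031 N·m.
Newton's second law for rotation, τ = Iα, gives α = τ/I = 2.031/1.731 = 1.173 rad/s².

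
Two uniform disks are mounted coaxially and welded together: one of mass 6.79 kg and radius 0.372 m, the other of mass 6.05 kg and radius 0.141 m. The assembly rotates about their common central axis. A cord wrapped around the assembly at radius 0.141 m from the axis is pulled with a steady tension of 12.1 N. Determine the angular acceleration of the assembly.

α ≈ 3.22 rad/s²

I = ½M₁R₁² + ½M₂R₂² = ½(6.79)(0.372)² + ½(6.05)(0.141)² = 0.5300 kg·m².
τ = F r = (12.1)(0.141) = 1.706 N·m.
α = τ/I = 1.706/0.5300 = 3.219 rad/s².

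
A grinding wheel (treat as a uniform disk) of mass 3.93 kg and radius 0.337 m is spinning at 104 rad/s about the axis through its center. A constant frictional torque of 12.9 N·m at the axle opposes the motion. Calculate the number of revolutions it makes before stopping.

I = ½MR² = (1/2)(3.93)(0.337)² = 0.2232 kg·m².
The net torque has magnitude 12.9 N·m, opposing ω.
|α| = τ/I = 12.90/0.2232 = 57.81 rad/s² (deceleration).
ω² = ω₀² − 2|α|θ with ω = 0 ⇒ θ = ω₀²/(2|α|) = 93.56 rad = 14.89 rev.

≈ 14.9 revolutions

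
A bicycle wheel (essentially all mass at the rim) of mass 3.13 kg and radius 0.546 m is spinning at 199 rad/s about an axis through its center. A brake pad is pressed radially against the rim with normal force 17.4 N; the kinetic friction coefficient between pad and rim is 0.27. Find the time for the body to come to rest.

t ≈ 72.4 s

I = MR² = (3.13)(0.546)² = 0.9331 kg·m².
Friction force f = μN = (0.27)(17.4) = 4.698 N at the rim; torque magnitude τ = fR = 2.565 N·m, opposing ω.
|α| = τ/I = 2.565/0.9331 = 2.749 rad/s² (deceleration).
0 = ω₀ − |α|t ⇒ t = ω₀/|α| = 199/2.749 = 72.39 s.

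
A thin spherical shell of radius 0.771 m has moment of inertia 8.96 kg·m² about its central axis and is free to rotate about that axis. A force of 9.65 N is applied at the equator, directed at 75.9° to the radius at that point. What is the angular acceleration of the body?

Only the tangential component produces torque: τ = F R sinθ = (9.65)(0.771) sin 75.9° = 7.216 N·m.
Newton's second law for rotation, τ = Iα, gives α = τ/I = 7.216/8.960 = 0.8054 rad/s².

α ≈ 0.805 rad/s²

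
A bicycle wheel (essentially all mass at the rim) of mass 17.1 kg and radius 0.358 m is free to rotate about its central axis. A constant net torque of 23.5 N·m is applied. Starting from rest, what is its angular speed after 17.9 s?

I = MR² = (17.1)(0.358)² = 2.192 kg·m².
α = τ/I = 23.5/2.192 = 10.72 rad/s².
ω = ω₀ + αt = 0 + (10.72)(17.9) = 191.9 rad/s.

ω ≈ 192 rad/s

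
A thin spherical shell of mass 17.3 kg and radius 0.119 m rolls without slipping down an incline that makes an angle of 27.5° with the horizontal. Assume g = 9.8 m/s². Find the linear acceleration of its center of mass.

a ≈ 2.72 m/s²

Translation along the incline: Mg sinθ − f = Ma.
Rotation about the center: fR = Iα with I = (2/3)MR². No-slip gives a = αR, so f = (I/R²)a = (2/3)M a.
Substituting: Mg sinθ = (1 + 0.6667)Ma, so a = g sinθ/(1 + 0.6667) = (9.8) sin 27.5° / 1.667 = 2.715 m/s².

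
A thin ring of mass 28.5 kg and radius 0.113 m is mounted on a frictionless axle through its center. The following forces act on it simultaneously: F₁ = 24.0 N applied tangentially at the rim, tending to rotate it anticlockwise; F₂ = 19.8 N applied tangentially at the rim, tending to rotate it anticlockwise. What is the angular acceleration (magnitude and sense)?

α ≈ 13.6 rad/s², anticlockwise

I = MR² = (28.5)(0.113)² = 0.3639 kg·m².
Taking anticlockwise as positive: τ₁ = +(24.0)(0.113) = +2.712 N·m; τ₂ = +(19.8)(0.113) = +2.237 N·m.
Net torque τ = 4.949 N·m.
α = τ/I = 4.949/0.3639 = 13.60 rad/s².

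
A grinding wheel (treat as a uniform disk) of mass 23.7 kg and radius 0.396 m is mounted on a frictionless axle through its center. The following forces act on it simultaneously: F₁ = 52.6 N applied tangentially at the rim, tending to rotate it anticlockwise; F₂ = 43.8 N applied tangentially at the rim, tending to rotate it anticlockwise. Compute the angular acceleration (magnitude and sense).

I = ½MR² = (1/2)(23.7)(0.396)² = 1.858 kg·m².
Taking anticlockwise as positive: τ₁ = +(52.6)(0.396) = +20.83 N·m; τ₂ = +(43.8)(0.396) = +17.34 N·m.
Net torque τ = 38.17 N·m.
α = τ/I = 38.17/1.858 = 20.54 rad/s².

α ≈ 20.5 rad/s², anticlockwise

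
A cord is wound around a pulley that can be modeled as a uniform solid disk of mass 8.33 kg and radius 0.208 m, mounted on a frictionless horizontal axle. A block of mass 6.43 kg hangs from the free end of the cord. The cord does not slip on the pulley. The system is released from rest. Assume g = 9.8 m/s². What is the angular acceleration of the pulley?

α ≈ 28.6 rad/s²

I = ½MR² = (1/2)(8.33)(0.208)² = 0.1802 kg·m².
Block: mg − T = ma. Pulley: TR = Iα. No-slip: a = αR, so T = (I/R²)a = 4.165·a.
Then mg = (m + 4.165)a, so a = (6.43)(9.8)/(6.43 + 4.165) = 5.948 m/s².
α = a/R = 5.948/0.208 = 28.59 rad/s².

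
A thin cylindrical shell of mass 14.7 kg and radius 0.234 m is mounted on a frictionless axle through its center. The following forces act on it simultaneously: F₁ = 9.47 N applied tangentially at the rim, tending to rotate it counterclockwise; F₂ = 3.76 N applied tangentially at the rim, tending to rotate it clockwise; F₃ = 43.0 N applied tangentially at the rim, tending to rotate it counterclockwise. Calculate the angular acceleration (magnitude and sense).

I = MR² = (14.7)(0.234)² = 0.8049 kg·m².
Taking counterclockwise as positive: τ₁ = +(9.47)(0.234) = +2.216 N·m; τ₂ = −(3.76)(0.234) = −0.8798 N·m; τ₃ = +(43.0)(0.234) = +10.06 N·m.
Net torque τ = 11.40 N·m.
α = τ/I = 11.40/0.8049 = 14.16 rad/s².

α ≈ 14.2 rad/s², counterclockwise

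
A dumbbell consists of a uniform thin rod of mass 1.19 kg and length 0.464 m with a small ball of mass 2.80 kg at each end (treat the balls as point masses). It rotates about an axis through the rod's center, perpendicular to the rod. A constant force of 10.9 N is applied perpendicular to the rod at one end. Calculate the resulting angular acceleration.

α ≈ 7.83 rad/s²

I_rod = (1/12)ML² = (1/12)(1.19)(0.464)² = 0.02135 kg·m².
I_balls = 2·m·(L/2)² = 2(2.80)(0.2320)² = 0.3014 kg·m².
Total I = 0.3228 kg·m².
τ = F·(L/2) = (10.9)(0.232) = 2.529 N·m.
α = τ/I = 2.529/0.3228 = 7.835 rad/s².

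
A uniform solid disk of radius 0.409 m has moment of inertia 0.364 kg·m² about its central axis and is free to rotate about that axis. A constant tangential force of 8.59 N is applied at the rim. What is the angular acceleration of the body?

α ≈ 9.65 rad/s²

τ = F R = (8.59)(0.409) = 3.513 N·m.
Newton's second law for rotation, τ = Iα, gives α = τ/I = 3.513/0.3640 = 9.652 rad/s².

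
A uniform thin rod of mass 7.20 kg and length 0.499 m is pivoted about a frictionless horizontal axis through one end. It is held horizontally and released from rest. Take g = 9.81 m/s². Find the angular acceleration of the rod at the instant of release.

About the pivot, I = (1/3)ML² = (1/3)(7.20)(0.499)² = 0.5976 kg·m².
The weight acts at the center, a distance L/2 = 0.2495 m from the pivot; τ = Mg(L/2) = 17.62 N·m.
α = τ/I = 17.62/0.5976 = 29.49 rad/s².
(Equivalently α = (3g/(2L)) = 29.49 rad/s².)

α ≈ 29.5 rad/s²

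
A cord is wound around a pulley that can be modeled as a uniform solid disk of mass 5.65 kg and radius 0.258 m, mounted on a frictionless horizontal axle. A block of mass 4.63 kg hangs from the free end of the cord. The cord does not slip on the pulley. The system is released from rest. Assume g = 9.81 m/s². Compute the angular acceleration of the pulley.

I = ½MR² = (1/2)(5.65)(0.258)² = 0.1880 kg·m².
Block: mg − T = ma. Pulley: TR = Iα. No-slip: a = αR, so T = (I/R²)a = 2.825·a.
Then mg = (m + 2.825)a, so a = (4.63)(9.81)/(4.63 + 2.825) = 6.093 m/s².
α = a/R = 6.093/0.258 = 23.61 rad/s².

α ≈ 23.6 rad/s²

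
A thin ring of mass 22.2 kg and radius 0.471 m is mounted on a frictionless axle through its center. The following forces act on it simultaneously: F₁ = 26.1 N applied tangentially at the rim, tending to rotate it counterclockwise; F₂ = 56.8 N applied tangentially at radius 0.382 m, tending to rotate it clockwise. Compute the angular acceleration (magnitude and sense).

α ≈ 1.91 rad/s², clockwise

I = MR² = (22.2)(0.471)² = 4.925 kg·m².
Taking counterclockwise as positive: τ₁ = +(26.1)(0.471) = +12.29 N·m; τ₂ = −(56.8)(0.382) = −21.70 N·m.
Net torque τ = -9.404 N·m.
α = τ/I = -9.404/4.925 = -1.910 rad/s².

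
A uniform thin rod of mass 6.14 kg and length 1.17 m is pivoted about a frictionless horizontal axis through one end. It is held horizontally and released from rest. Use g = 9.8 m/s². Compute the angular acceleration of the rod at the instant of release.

About the pivot, I = (1/3)ML² = (1/3)(6.14)(1.17)² = 2.802 kg·m².
The weight acts at the center, a distance L/2 = 0.5850 m from the pivot; τ = Mg(L/2) = 35.20 N·m.
α = τ/I = 35.20/2.802 = 12.56 rad/s².

α ≈ 12.6 rad/s²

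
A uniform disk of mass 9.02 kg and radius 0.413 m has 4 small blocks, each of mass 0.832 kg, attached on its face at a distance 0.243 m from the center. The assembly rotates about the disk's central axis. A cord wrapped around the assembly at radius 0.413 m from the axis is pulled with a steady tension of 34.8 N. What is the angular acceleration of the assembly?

I_disk = ½MR² = ½(9.02)(0.413)² = 0.7693 kg·m².
I_blocks = 4·m·r² = 4(0.832)(0.243)² = 0.1965 kg·m².
Total I = 0.9658 kg·m².
τ = F r = (34.8)(0.413) = 14.37 N·m.
α = τ/I = 14.37/0.9658 = 14.88 rad/s².

α ≈ 14.9 rad/s²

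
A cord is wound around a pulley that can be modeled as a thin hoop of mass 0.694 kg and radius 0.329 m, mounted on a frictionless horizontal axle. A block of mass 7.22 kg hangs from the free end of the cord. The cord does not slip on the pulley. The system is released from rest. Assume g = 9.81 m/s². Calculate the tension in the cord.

T ≈ 6.21 N

I = MR² = (0.694)(0.329)² = 0.07512 kg·m².
Block: mg − T = ma. Pulley: TR = Iα. No-slip: a = αR, so T = (I/R²)a = 0.6940·a.
Then mg = (m + 0.6940)a, so a = (7.22)(9.81)/(7.22 + 0.6940) = 8.950 m/s².
T = 0.6940·a = 6.211 N.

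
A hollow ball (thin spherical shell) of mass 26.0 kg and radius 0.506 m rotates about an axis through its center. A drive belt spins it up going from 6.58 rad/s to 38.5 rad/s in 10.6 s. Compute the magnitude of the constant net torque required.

I = (2/3)MR² = (2/3)(26.0)(0.506)² = 4.438 kg·m².
α = Δω/Δt = (38.5 − 6.58)/10.6 = 3.011 rad/s².
τ = Iα = (4.438)(3.011) = 13.36 N·m.

τ ≈ 13.4 N·m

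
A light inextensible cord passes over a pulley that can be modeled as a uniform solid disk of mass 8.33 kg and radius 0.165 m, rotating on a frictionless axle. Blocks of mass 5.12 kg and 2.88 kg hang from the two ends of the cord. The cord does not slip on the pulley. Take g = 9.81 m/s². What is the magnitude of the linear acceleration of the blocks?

I = ½MR² = (1/2)(8.33)(0.165)² = 0.1134 kg·m².
Heavier block: m₁g − T₁ = m₁a. Lighter block: T₂ − m₂g = m₂a.
Pulley: (T₁ − T₂)R = Iα = I(a/R), so T₁ − T₂ = (I/R²)a = (1/2)M_p a = 4.165·a.
Adding the three: (m₁ − m₂)g = (m₁ + m₂ + 4.165)a, so a = (5.12 − 2.88)(9.81)/(5.12 + 2.88 + 4.165) = 1.806 m/s².

a ≈ 1.81 m/s²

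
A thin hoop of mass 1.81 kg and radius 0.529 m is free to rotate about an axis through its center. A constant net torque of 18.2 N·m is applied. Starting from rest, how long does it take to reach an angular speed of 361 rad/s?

t ≈ 10.0 s

I = MR² = (1.81)(0.529)² = 0.5065 kg·m².
α = τ/I = 18.2/0.5065 = 35.93 rad/s².
ω = αt ⇒ t = ω/α = 361/35.93 = 10.05 s.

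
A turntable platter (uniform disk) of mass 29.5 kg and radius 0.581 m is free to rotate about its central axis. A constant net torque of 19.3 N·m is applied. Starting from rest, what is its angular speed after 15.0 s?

ω ≈ 58.1 rad/s

I = ½MR² = (1/2)(29.5)(0.581)² = 4.979 kg·m².
α = τ/I = 19.3/4.979 = 3.876 rad/s².
ω = ω₀ + αt = 0 + (3.876)(15.0) = 58.14 rad/s.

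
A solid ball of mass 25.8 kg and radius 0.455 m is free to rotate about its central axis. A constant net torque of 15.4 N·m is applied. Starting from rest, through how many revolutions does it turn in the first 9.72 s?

≈ 54.2 revolutions

I = (2/5)MR² = (2/5)(25.8)(0.455)² = 2.136 kg·m².
α = τ/I = 15.4/2.136 = 7.208 rad/s².
θ = ½αt² = ½(7.208)(9.72)² = 340.5 rad.
Revolutions = θ/(2π) = 54.19.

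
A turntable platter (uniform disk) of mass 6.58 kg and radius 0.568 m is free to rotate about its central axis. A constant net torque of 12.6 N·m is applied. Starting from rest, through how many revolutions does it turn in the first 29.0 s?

I = ½MR² = (1/2)(6.58)(0.568)² = 1.061 kg·m².
α = τ/I = 12.6/1.061 = 11.87 rad/s².
θ = ½αt² = ½(11.87)(29.0)² = 4992 rad.
Revolutions = θ/(2π) = 794.4.

≈ 794 revolutions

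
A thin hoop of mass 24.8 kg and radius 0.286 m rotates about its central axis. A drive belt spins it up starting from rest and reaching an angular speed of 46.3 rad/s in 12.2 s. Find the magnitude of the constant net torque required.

τ ≈ 7.70 N·m

I = MR² = (24.8)(0.286)² = 2.029 kg·m².
α = Δω/Δt = (46.3 − 0)/12.2 = 3.795 rad/s².
τ = Iα = (2.029)(3.795) = 7.698 N·m.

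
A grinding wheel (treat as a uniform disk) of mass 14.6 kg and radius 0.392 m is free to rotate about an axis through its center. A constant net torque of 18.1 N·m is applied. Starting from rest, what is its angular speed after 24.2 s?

I = ½MR² = (1/2)(14.6)(0.392)² = 1.122 kg·m².
α = τ/I = 18.1/1.122 = 16.14 rad/s².
ω = ω₀ + αt = 0 + (16.14)(24.2) = 390.5 rad/s.

ω ≈ 390 rad/s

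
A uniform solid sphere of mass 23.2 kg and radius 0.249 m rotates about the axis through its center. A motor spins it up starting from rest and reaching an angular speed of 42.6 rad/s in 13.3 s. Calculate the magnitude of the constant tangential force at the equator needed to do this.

F ≈ 7.40 N

I = (2/5)MR² = (2/5)(23.2)(0.249)² = 0.5754 kg·m².
α = Δω/Δt = (42.6 − 0)/13.3 = 3.203 rad/s².
The required torque is τ = Iα = (0.5754)(3.203) = 1.843 N·m.
A tangential force at the equator gives τ = FR, so F = τ/R = 1.843/0.249 = 7.401 N.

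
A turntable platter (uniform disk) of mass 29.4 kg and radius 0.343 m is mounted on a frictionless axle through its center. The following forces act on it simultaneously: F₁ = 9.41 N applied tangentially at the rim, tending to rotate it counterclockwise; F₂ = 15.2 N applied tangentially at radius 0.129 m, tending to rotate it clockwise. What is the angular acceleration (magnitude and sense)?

α ≈ 0.733 rad/s², counterclockwise

I = ½MR² = (1/2)(29.4)(0.343)² = 1.729 kg·m².
Taking counterclockwise as positive: τ₁ = +(9.41)(0.343) = +3.228 N·m; τ₂ = −(15.2)(0.129) = −1.961 N·m.
Net torque τ = 1.267 N·m.
α = τ/I = 1.267/1.729 = 0.7325 rad/s².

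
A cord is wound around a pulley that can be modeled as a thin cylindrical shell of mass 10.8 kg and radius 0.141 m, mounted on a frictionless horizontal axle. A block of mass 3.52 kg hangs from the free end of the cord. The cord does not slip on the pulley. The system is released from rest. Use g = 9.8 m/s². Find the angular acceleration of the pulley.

α ≈ 17.1 rad/s²

I = MR² = (10.8)(0.141)² = 0.2147 kg·m².
Block: mg − T = ma. Pulley: TR = Iα. No-slip: a = αR, so T = (I/R²)a = 10.80·a.
Then mg = (m + 10.80)a, so a = (3.52)(9.8)/(3.52 + 10.80) = 2.409 m/s².
α = a/R = 2.409/0.141 = 17.08 rad/s².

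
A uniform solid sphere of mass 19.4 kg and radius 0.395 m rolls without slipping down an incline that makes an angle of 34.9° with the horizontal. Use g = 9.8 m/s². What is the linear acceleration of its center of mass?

Translation along the incline: Mg sinθ − f = Ma.
Rotation about the center: fR = Iα with I = (2/5)MR². No-slip gives a = αR, so f = (I/R²)a = (2/5)M a.
Substituting: Mg sinθ = (1 + 0.4000)Ma, so a = g sinθ/(1 + 0.4000) = (9.8) sin 34.9° / 1.400 = 4.005 m/s².

a ≈ 4.01 m/s²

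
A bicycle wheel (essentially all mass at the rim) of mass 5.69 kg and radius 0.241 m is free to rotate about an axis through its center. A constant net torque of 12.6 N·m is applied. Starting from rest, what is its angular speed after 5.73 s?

ω ≈ 218 rad/s

I = MR² = (5.69)(0.241)² = 0.3305 kg·m².
α = τ/I = 12.6/0.3305 = 38.13 rad/s².
ω = ω₀ + αt = 0 + (38.13)(5.73) = 218.5 rad/s.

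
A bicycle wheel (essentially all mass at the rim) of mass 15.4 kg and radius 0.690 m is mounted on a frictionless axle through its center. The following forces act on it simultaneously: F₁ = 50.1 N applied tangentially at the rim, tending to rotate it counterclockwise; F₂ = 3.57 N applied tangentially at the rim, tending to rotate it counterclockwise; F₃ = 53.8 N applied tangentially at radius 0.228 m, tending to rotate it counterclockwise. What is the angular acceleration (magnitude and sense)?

I = MR² = (15.4)(0.690)² = 7.332 kg·m².
Taking counterclockwise as positive: τ₁ = +(50.1)(0.690) = +34.57 N·m; τ₂ = +(3.57)(0.690) = +2.463 N·m; τ₃ = +(53.8)(0.228) = +12.27 N·m.
Net torque τ = 49.30 N·m.
α = τ/I = 49.30/7.332 = 6.724 rad/s².

α ≈ 6.72 rad/s², counterclockwise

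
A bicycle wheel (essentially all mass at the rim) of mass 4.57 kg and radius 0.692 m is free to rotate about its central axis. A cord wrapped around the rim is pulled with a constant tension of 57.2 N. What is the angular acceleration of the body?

I = MR² = (4.57)(0.692)² = 2.188 kg·m².
τ = F R = (57.2)(0.692) = 39.58 N·m.
Newton's second law for rotation, τ = Iα, gives α = τ/I = 39.58/2.188 = 18.09 rad/s².

α ≈ 18.1 rad/s²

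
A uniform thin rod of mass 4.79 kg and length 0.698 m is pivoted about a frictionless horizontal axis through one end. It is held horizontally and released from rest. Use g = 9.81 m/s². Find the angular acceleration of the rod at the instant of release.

α ≈ 21.1 rad/s²

About the pivot, I = (1/3)ML² = (1/3)(4.79)(0.698)² = 0.7779 kg·m².
The weight acts at the center, a distance L/2 = 0.3490 m from the pivot; τ = Mg(L/2) = 16.40 N·m.
α = τ/I = 16.40/0.7779 = 21.08 rad/s².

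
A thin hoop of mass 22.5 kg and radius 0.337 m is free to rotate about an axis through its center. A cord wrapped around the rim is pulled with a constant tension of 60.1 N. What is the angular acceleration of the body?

I = MR² = (22.5)(0.337)² = 2.555 kg·m².
τ = F R = (60.1)(0.337) = 20.25 N·m.
From τ = Iα: α = 20.25/2.555 = 7.926 rad/s².

α ≈ 7.93 rad/s²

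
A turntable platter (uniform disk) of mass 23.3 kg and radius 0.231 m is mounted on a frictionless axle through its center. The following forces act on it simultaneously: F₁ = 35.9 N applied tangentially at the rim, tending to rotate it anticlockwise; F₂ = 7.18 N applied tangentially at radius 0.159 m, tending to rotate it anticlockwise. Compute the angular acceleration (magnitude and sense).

I = ½MR² = (1/2)(23.3)(0.231)² = 0.6217 kg·m².
Taking anticlockwise as positive: τ₁ = +(35.9)(0.231) = +8.293 N·m; τ₂ = +(7.18)(0.159) = +1.142 N·m.
Net torque τ = 9.435 N·m.
α = τ/I = 9.435/0.6217 = 15.18 rad/s².

α ≈ 15.2 rad/s², anticlockwise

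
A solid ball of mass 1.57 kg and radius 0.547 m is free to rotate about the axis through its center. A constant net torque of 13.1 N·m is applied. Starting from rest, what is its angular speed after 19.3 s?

I = (2/5)MR² = (2/5)(1.57)(0.547)² = 0.1879 kg·m².
α = τ/I = 13.1/0.1879 = 69.72 rad/s².
ω = ω₀ + αt = 0 + (69.72)(19.3) = 1346 rad/s.

ω ≈ 1350 rad/s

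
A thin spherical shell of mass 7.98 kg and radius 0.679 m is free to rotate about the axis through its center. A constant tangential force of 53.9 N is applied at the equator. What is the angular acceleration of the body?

I = (2/3)MR² = (2/3)(7.98)(0.679)² = 2.453 kg·m².
τ = F R = (53.9)(0.679) = 36.60 N·m.
Newton's second law for rotation, τ = Iα, gives α = τ/I = 36.60/2.453 = 14.92 rad/s².

α ≈ 14.9 rad/s²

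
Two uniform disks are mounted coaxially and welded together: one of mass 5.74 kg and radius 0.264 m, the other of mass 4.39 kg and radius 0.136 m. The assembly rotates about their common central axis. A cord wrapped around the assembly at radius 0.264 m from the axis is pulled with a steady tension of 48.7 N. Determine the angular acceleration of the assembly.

α ≈ 53.4 rad/s²

I = ½M₁R₁² + ½M₂R₂² = ½(5.74)(0.264)² + ½(4.39)(0.136)² = 0.2406 kg·m².
τ = F r = (48.7)(0.264) = 12.86 N·m.
α = τ/I = 12.86/0.2406 = 53.43 rad/s².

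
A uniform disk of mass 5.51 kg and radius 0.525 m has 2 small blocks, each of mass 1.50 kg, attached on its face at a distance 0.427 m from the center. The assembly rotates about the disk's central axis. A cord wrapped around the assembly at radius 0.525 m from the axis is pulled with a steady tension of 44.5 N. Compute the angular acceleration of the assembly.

I_disk = ½MR² = ½(5.51)(0.525)² = 0.7593 kg·m².
I_blocks = 2·m·r² = 2(1.50)(0.427)² = 0.5470 kg·m².
Total I = 1.306 kg·m².
τ = F r = (44.5)(0.525) = 23.36 N·m.
α = τ/I = 23.36/1.306 = 17.88 rad/s².

α ≈ 17.9 rad/s²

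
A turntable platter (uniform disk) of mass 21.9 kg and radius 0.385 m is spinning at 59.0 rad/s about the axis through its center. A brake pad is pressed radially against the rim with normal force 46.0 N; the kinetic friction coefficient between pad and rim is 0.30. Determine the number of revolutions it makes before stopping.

≈ 84.6 revolutions

I = ½MR² = (1/2)(21.9)(0.385)² = 1.623 kg·m².
Friction force f = μN = (0.30)(46.0) = 13.80 N at the rim; torque magnitude τ = fR = 5.313 N·m, opposing ω.
|α| = τ/I = 5.313/1.623 = 3.273 rad/s² (deceleration).
ω² = ω₀² − 2|α|θ with ω = 0 ⇒ θ = ω₀²/(2|α|) = 531.7 rad = 84.62 rev.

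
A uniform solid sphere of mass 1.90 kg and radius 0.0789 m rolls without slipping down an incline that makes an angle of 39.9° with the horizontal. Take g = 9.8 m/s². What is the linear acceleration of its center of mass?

a ≈ 4.49 m/s²

Translation along the incline: Mg sinθ − f = Ma.
Rotation about the center: fR = Iα with I = (2/5)MR². No-slip gives a = αR, so f = (I/R²)a = (2/5)M a.
Substituting: Mg sinθ = (1 + 0.4000)Ma, so a = g sinθ/(1 + 0.4000) = (9.8) sin 39.9° / 1.400 = 4.490 m/s².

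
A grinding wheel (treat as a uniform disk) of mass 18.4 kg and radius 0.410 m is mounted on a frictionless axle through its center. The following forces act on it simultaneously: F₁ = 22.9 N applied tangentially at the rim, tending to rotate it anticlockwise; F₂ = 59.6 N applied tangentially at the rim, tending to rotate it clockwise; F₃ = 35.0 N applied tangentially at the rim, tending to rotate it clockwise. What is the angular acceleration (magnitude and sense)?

α ≈ 19.0 rad/s², clockwise

I = ½MR² = (1/2)(18.4)(0.410)² = 1.547 kg·m².
Taking anticlockwise as positive: τ₁ = +(22.9)(0.410) = +9.389 N·m; τ₂ = −(59.6)(0.410) = −24.44 N·m; τ₃ = −(35.0)(0.410) = −14.35 N·m.
Net torque τ = -29.40 N·m.
α = τ/I = -29.40/1.547 = -19.01 rad/s².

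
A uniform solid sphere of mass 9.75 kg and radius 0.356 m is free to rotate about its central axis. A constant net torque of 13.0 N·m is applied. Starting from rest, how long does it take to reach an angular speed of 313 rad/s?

I = (2/5)MR² = (2/5)(9.75)(0.356)² = 0.4943 kg·m².
α = τ/I = 13.0/0.4943 = 26.30 rad/s².
ω = αt ⇒ t = ω/α = 313/26.30 = 11.90 s.

t ≈ 11.9 s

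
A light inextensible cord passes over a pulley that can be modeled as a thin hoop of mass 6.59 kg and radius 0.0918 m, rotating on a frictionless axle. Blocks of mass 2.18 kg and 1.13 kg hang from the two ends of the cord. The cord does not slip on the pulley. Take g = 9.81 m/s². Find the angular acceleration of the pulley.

α ≈ 11.3 rad/s²

I = MR² = (6.59)(0.0918)² = 0.05554 kg·m².
Heavier block: m₁g − T₁ = m₁a. Lighter block: T₂ − m₂g = m₂a.
Pulley: (T₁ − T₂)R = Iα = I(a/R), so T₁ − T₂ = (I/R²)a = 1·M_p a = 6.590·a.
Adding the three: (m₁ − m₂)g = (m₁ + m₂ + 6.590)a, so a = (2.18 − 1.13)(9.81)/(2.18 + 1.13 + 6.590) = 1.040 m/s².
α = a/R = 1.040/0.0918 = 11.33 rad/s².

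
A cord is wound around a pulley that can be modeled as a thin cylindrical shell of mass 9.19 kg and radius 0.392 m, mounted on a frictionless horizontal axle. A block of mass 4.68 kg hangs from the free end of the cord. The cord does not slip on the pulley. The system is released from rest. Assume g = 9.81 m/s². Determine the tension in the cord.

I = MR² = (9.19)(0.392)² = 1.412 kg·m².
Block: mg − T = ma. Pulley: TR = Iα. No-slip: a = αR, so T = (I/R²)a = 9.190·a.
Then mg = (m + 9.190)a, so a = (4.68)(9.81)/(4.68 + 9.190) = 3.310 m/s².
T = 9.190·a = 30.42 N.

T ≈ 30.4 N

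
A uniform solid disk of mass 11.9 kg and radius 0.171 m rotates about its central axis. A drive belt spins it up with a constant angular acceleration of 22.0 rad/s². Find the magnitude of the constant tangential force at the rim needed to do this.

F ≈ 22.4 N

I = ½MR² = (1/2)(11.9)(0.171)² = 0.1740 kg·m².
The required torque is τ = Iα = (0.1740)(22.00) = 3.828 N·m.
A tangential force at the rim gives τ = FR, so F = τ/R = 3.828/0.171 = 22.38 N.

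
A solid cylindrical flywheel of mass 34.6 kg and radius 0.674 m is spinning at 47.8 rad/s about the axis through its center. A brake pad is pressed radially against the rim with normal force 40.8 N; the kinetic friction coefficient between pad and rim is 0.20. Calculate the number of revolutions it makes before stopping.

≈ 260 revolutions

I = ½MR² = (1/2)(34.6)(0.674)² = 7.859 kg·m².
Friction force f = μN = (0.20)(40.8) = 8.160 N at the rim; torque magnitude τ = fR = 5.500 N·m, opposing ω.
|α| = τ/I = 5.500/7.859 = 0.6998 rad/s² (deceleration).
ω² = ω₀² − 2|α|θ with ω = 0 ⇒ θ = ω₀²/(2|α|) = 1632 rad = 259.8 rev.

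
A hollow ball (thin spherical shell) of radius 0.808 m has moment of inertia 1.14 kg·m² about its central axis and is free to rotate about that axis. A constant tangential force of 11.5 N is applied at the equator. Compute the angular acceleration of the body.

τ = F R = (11.5)(0.808) = 9.292 N·m.
Newton's second law for rotation, τ = Iα, gives α = τ/I = 9.292/1.140 = 8.151 rad/s².

α ≈ 8.15 rad/s²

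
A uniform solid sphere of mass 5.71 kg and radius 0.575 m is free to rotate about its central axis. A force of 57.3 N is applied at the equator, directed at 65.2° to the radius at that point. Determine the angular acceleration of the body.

α ≈ 39.6 rad/s²

I = (2/5)MR² = (2/5)(5.71)(0.575)² = 0.7551 kg·m².
Only the tangential component produces torque: τ = F R sinθ = (57.3)(0.575) sin 65.2° = 29.91 N·m.
From τ = Iα: α = 29.91/0.7551 = 39.61 rad/s².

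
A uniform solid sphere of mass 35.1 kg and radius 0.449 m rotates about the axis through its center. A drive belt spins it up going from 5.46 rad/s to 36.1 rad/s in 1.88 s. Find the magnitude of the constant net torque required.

τ ≈ 46.1 N·m

I = (2/5)MR² = (2/5)(35.1)(0.449)² = 2.830 kg·m².
α = Δω/Δt = (36.1 − 5.46)/1.88 = 16.30 rad/s².
τ = Iα = (2.830)(16.30) = 46.13 N·m.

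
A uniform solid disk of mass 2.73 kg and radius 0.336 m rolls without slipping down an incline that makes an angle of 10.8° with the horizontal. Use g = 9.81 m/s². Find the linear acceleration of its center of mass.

a ≈ 1.23 m/s²

Translation along the incline: Mg sinθ − f = Ma.
Rotation about the center: fR = Iα with I = ½MR². No-slip gives a = αR, so f = (I/R²)a = (1/2)M a.
Substituting: Mg sinθ = (1 + 0.5000)Ma, so a = g sinθ/(1 + 0.5000) = (9.81) sin 10.8° / 1.500 = 1.225 m/s².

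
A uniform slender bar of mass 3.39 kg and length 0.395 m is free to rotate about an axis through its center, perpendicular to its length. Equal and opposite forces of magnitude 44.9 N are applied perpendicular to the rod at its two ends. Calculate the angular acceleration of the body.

α ≈ 402 rad/s²

I = (1/12)ML² = (1/12)(3.39)(0.395)² = 0.04408 kg·m².
The couple gives τ = F·(L/2) + F·(L/2) = F L = (44.9)(0.395) = 17.74 N·m.
Newton's second law for rotation, τ = Iα, gives α = τ/I = 17.74/0.04408 = 402.4 rad/s².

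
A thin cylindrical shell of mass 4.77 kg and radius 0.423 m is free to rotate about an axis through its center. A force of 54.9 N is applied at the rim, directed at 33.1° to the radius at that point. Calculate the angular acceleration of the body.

I = MR² = (4.77)(0.423)² = 0.8535 kg·m².
Only the tangential component produces torque: τ = F R sinθ = (54.9)(0.423) sin 33.1° = 12.68 N·m.
From τ = Iα: α = 12.68/0.8535 = 14.86 rad/s².

α ≈ 14.9 rad/s²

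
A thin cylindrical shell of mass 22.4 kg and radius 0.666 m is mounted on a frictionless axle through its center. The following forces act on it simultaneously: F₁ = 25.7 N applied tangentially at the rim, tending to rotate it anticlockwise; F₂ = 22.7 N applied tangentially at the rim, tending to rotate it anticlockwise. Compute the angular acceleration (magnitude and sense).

α ≈ 3.24 rad/s², anticlockwise

I = MR² = (22.4)(0.666)² = 9.936 kg·m².
Taking anticlockwise as positive: τ₁ = +(25.7)(0.666) = +17.12 N·m; τ₂ = +(22.7)(0.666) = +15.12 N·m.
Net torque τ = 32.23 N·m.
α = τ/I = 32.23/9.936 = 3.244 rad/s².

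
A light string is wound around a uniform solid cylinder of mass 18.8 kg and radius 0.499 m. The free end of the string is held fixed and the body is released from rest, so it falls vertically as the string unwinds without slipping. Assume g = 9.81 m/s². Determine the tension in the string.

T ≈ 61.5 N

Translation: Mg − T = Ma. Rotation about the center: TR = Iα with I = ½MR².
With a = αR: T = (I/R²)a = (1/2)M a, so Mg = (1 + 0.5000)Ma.
a = g/(1 + 0.5000) = 9.81/1.500 = 6.540 m/s².
T = 0.5000·M·a = (0.5000)(18.8)(6.540) = 61.48 N.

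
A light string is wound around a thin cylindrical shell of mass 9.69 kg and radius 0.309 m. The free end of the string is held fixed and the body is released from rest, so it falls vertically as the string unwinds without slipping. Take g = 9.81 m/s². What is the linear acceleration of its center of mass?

a ≈ 4.91 m/s²

Translation: Mg − T = Ma. Rotation about the center: TR = Iα with I = MR².
With a = αR: T = (I/R²)a = M a, so Mg = (1 + 1.000)Ma.
a = g/(1 + 1.000) = 9.81/2.000 = 4.905 m/s².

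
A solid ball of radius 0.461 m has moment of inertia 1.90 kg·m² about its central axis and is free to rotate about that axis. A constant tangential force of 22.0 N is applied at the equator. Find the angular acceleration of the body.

α ≈ 5.34 rad/s²

τ = F R = (22.0)(0.461) = 10.14 N·m.
From τ = Iα: α = 10.14/1.900 = 5.338 rad/s².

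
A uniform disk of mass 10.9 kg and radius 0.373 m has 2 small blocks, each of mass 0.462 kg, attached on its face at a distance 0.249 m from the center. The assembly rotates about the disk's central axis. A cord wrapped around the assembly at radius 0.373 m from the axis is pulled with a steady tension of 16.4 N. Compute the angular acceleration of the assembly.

α ≈ 7.50 rad/s²

I_disk = ½MR² = ½(10.9)(0.373)² = 0.7583 kg·m².
I_blocks = 2·m·r² = 2(0.462)(0.249)² = 0.05729 kg·m².
Total I = 0.8155 kg·m².
τ = F r = (16.4)(0.373) = 6.117 N·m.
α = τ/I = 6.117/0.8155 = 7.501 rad/s².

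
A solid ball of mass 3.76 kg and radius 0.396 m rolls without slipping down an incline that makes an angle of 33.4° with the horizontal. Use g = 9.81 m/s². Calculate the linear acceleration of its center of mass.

Translation along the incline: Mg sinθ − f = Ma.
Rotation about the center: fR = Iα with I = (2/5)MR². No-slip gives a = αR, so f = (I/R²)a = (2/5)M a.
Substituting: Mg sinθ = (1 + 0.4000)Ma, so a = g sinθ/(1 + 0.4000) = (9.81) sin 33.4° / 1.400 = 3.857 m/s².

a ≈ 3.86 m/s²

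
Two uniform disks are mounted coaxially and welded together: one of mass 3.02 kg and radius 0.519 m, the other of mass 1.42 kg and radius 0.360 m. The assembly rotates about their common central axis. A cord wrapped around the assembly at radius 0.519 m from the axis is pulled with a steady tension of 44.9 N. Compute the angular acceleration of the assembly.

I = ½M₁R₁² + ½M₂R₂² = ½(3.02)(0.519)² + ½(1.42)(0.360)² = 0.4988 kg·m².
τ = F r = (44.9)(0.519) = 23.30 N·m.
α = τ/I = 23.30/0.4988 = 46.72 rad/s².

α ≈ 46.7 rad/s²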